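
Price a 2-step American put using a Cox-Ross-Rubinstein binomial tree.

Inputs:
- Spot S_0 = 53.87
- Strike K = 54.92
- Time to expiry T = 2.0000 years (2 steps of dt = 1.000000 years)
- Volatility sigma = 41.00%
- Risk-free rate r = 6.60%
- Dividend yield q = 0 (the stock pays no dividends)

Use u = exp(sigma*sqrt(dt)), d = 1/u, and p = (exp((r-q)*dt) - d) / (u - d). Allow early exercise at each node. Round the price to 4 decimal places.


Answer: Price = V(0,0) = 9.5640

Derivation:
dt = T/N = 1.000000
u = exp(sigma*sqrt(dt)) = 1.506818; d = 1/u = 0.663650
p = (exp((r-q)*dt) - d) / (u - d) = 0.479829
Discount per step: exp(-r*dt) = 0.936131
Stock lattice S(k, i) with i counting down-moves:
  k=0: S(0,0) = 53.8700
  k=1: S(1,0) = 81.1723; S(1,1) = 35.7508
  k=2: S(2,0) = 122.3118; S(2,1) = 53.8700; S(2,2) = 23.7261
Terminal payoffs V(N, i) = max(K - S_T, 0):
  V(2,0) = 0.000000; V(2,1) = 1.050000; V(2,2) = 31.193947
Backward induction: V(k, i) = exp(-r*dt) * [p * V(k+1, i) + (1-p) * V(k+1, i+1)]; then take max(V_cont, immediate exercise) for American.
  V(1,0) = exp(-r*dt) * [p*0.000000 + (1-p)*1.050000] = 0.511295; exercise = 0.000000; V(1,0) = max -> 0.511295
  V(1,1) = exp(-r*dt) * [p*1.050000 + (1-p)*31.193947] = 15.661468; exercise = 19.169161; V(1,1) = max -> 19.169161
  V(0,0) = exp(-r*dt) * [p*0.511295 + (1-p)*19.169161] = 9.564047; exercise = 1.050000; V(0,0) = max -> 9.564047


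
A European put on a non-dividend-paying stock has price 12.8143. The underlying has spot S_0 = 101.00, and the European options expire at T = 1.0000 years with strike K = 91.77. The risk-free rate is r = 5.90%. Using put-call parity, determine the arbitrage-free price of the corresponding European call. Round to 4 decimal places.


Answer: Call price = 27.3021

Derivation:
Put-call parity: C - P = S_0 * exp(-qT) - K * exp(-rT).
S_0 * exp(-qT) = 101.0000 * 1.00000000 = 101.00000000
K * exp(-rT) = 91.7700 * 0.94270677 = 86.51220021
C = P + S*exp(-qT) - K*exp(-rT)
C = 12.8143 + 101.00000000 - 86.51220021 = 27.3021


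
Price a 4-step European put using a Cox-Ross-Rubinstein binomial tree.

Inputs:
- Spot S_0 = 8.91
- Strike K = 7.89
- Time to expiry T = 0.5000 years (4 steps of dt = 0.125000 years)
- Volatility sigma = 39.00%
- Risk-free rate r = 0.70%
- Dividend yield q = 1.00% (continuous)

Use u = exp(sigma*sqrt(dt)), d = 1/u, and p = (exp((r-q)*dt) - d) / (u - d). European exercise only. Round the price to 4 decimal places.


Answer: Price = V(0,0) = 0.5473

Derivation:
dt = T/N = 0.125000
u = exp(sigma*sqrt(dt)) = 1.147844; d = 1/u = 0.871198
p = (exp((r-q)*dt) - d) / (u - d) = 0.464228
Discount per step: exp(-r*dt) = 0.999125
Stock lattice S(k, i) with i counting down-moves:
  k=0: S(0,0) = 8.9100
  k=1: S(1,0) = 10.2273; S(1,1) = 7.7624
  k=2: S(2,0) = 11.7393; S(2,1) = 8.9100; S(2,2) = 6.7626
  k=3: S(3,0) = 13.4749; S(3,1) = 10.2273; S(3,2) = 7.7624; S(3,3) = 5.8915
  k=4: S(4,0) = 15.4671; S(4,1) = 11.7393; S(4,2) = 8.9100; S(4,3) = 6.7626; S(4,4) = 5.1327
Terminal payoffs V(N, i) = max(K - S_T, 0):
  V(4,0) = 0.000000; V(4,1) = 0.000000; V(4,2) = 0.000000; V(4,3) = 1.127433; V(4,4) = 2.757305
Backward induction: V(k, i) = exp(-r*dt) * [p * V(k+1, i) + (1-p) * V(k+1, i+1)].
  V(3,0) = exp(-r*dt) * [p*0.000000 + (1-p)*0.000000] = 0.000000
  V(3,1) = exp(-r*dt) * [p*0.000000 + (1-p)*0.000000] = 0.000000
  V(3,2) = exp(-r*dt) * [p*0.000000 + (1-p)*1.127433] = 0.603519
  V(3,3) = exp(-r*dt) * [p*1.127433 + (1-p)*2.757305] = 1.998923
  V(2,0) = exp(-r*dt) * [p*0.000000 + (1-p)*0.000000] = 0.000000
  V(2,1) = exp(-r*dt) * [p*0.000000 + (1-p)*0.603519] = 0.323066
  V(2,2) = exp(-r*dt) * [p*0.603519 + (1-p)*1.998923] = 1.349956
  V(1,0) = exp(-r*dt) * [p*0.000000 + (1-p)*0.323066] = 0.172938
  V(1,1) = exp(-r*dt) * [p*0.323066 + (1-p)*1.349956] = 0.872481
  V(0,0) = exp(-r*dt) * [p*0.172938 + (1-p)*0.872481] = 0.547255


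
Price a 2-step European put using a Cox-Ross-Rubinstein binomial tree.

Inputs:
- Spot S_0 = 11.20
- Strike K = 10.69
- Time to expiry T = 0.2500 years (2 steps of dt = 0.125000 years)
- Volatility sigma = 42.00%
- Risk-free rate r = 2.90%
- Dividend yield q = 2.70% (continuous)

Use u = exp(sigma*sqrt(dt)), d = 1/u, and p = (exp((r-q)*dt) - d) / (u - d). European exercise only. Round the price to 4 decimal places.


dt = T/N = 0.125000
u = exp(sigma*sqrt(dt)) = 1.160084; d = 1/u = 0.862007
p = (exp((r-q)*dt) - d) / (u - d) = 0.463784
Discount per step: exp(-r*dt) = 0.996382
Stock lattice S(k, i) with i counting down-moves:
  k=0: S(0,0) = 11.2000
  k=1: S(1,0) = 12.9929; S(1,1) = 9.6545
  k=2: S(2,0) = 15.0729; S(2,1) = 11.2000; S(2,2) = 8.3222
Terminal payoffs V(N, i) = max(K - S_T, 0):
  V(2,0) = 0.000000; V(2,1) = 0.000000; V(2,2) = 2.367781
Backward induction: V(k, i) = exp(-r*dt) * [p * V(k+1, i) + (1-p) * V(k+1, i+1)].
  V(1,0) = exp(-r*dt) * [p*0.000000 + (1-p)*0.000000] = 0.000000
  V(1,1) = exp(-r*dt) * [p*0.000000 + (1-p)*2.367781] = 1.265048
  V(0,0) = exp(-r*dt) * [p*0.000000 + (1-p)*1.265048] = 0.675885

Answer: Price = V(0,0) = 0.6759


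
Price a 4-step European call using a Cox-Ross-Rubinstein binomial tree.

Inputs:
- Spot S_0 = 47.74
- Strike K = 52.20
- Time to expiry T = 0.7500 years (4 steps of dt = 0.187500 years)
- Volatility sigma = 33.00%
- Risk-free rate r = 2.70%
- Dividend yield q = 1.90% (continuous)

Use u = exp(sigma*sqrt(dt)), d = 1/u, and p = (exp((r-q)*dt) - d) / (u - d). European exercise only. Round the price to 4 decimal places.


Answer: Price = V(0,0) = 3.9810

Derivation:
dt = T/N = 0.187500
u = exp(sigma*sqrt(dt)) = 1.153608; d = 1/u = 0.866846
p = (exp((r-q)*dt) - d) / (u - d) = 0.469572
Discount per step: exp(-r*dt) = 0.994950
Stock lattice S(k, i) with i counting down-moves:
  k=0: S(0,0) = 47.7400
  k=1: S(1,0) = 55.0732; S(1,1) = 41.3832
  k=2: S(2,0) = 63.5329; S(2,1) = 47.7400; S(2,2) = 35.8729
  k=3: S(3,0) = 73.2921; S(3,1) = 55.0732; S(3,2) = 41.3832; S(3,3) = 31.0962
  k=4: S(4,0) = 84.5503; S(4,1) = 63.5329; S(4,2) = 47.7400; S(4,3) = 35.8729; S(4,4) = 26.9556
Terminal payoffs V(N, i) = max(S_T - K, 0):
  V(4,0) = 32.350280; V(4,1) = 11.332908; V(4,2) = 0.000000; V(4,3) = 0.000000; V(4,4) = 0.000000
Backward induction: V(k, i) = exp(-r*dt) * [p * V(k+1, i) + (1-p) * V(k+1, i+1)].
  V(3,0) = exp(-r*dt) * [p*32.350280 + (1-p)*11.332908] = 21.095010
  V(3,1) = exp(-r*dt) * [p*11.332908 + (1-p)*0.000000] = 5.294742
  V(3,2) = exp(-r*dt) * [p*0.000000 + (1-p)*0.000000] = 0.000000
  V(3,3) = exp(-r*dt) * [p*0.000000 + (1-p)*0.000000] = 0.000000
  V(2,0) = exp(-r*dt) * [p*21.095010 + (1-p)*5.294742] = 12.649901
  V(2,1) = exp(-r*dt) * [p*5.294742 + (1-p)*0.000000] = 2.473707
  V(2,2) = exp(-r*dt) * [p*0.000000 + (1-p)*0.000000] = 0.000000
  V(1,0) = exp(-r*dt) * [p*12.649901 + (1-p)*2.473707] = 7.215540
  V(1,1) = exp(-r*dt) * [p*2.473707 + (1-p)*0.000000] = 1.155718
  V(0,0) = exp(-r*dt) * [p*7.215540 + (1-p)*1.155718] = 3.981034


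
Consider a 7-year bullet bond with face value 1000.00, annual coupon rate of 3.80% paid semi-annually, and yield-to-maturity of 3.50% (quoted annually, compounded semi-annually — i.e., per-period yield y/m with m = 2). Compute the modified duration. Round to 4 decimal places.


Answer: Modified duration = 6.1136

Derivation:
Coupon per period c = face * coupon_rate / m = 19.000000
Periods per year m = 2; per-period yield y/m = 0.017500
Number of cashflows N = 14
Cashflows (t years, CF_t, discount factor 1/(1+y/m)^(m*t), PV):
  t = 0.5000: CF_t = 19.000000, DF = 0.982801, PV = 18.673219
  t = 1.0000: CF_t = 19.000000, DF = 0.965898, PV = 18.352058
  t = 1.5000: CF_t = 19.000000, DF = 0.949285, PV = 18.036420
  t = 2.0000: CF_t = 19.000000, DF = 0.932959, PV = 17.726212
  t = 2.5000: CF_t = 19.000000, DF = 0.916913, PV = 17.421338
  t = 3.0000: CF_t = 19.000000, DF = 0.901143, PV = 17.121708
  t = 3.5000: CF_t = 19.000000, DF = 0.885644, PV = 16.827232
  t = 4.0000: CF_t = 19.000000, DF = 0.870412, PV = 16.537820
  t = 4.5000: CF_t = 19.000000, DF = 0.855441, PV = 16.253386
  t = 5.0000: CF_t = 19.000000, DF = 0.840729, PV = 15.973843
  t = 5.5000: CF_t = 19.000000, DF = 0.826269, PV = 15.699109
  t = 6.0000: CF_t = 19.000000, DF = 0.812058, PV = 15.429100
  t = 6.5000: CF_t = 19.000000, DF = 0.798091, PV = 15.163734
  t = 7.0000: CF_t = 1019.000000, DF = 0.784365, PV = 799.267830
Price P = sum_t PV_t = 1018.483009
First compute Macaulay numerator sum_t t * PV_t:
  t * PV_t at t = 0.5000: 9.336609
  t * PV_t at t = 1.0000: 18.352058
  t * PV_t at t = 1.5000: 27.054630
  t * PV_t at t = 2.0000: 35.452423
  t * PV_t at t = 2.5000: 43.553345
  t * PV_t at t = 3.0000: 51.365125
  t * PV_t at t = 3.5000: 58.895311
  t * PV_t at t = 4.0000: 66.151280
  t * PV_t at t = 4.5000: 73.140235
  t * PV_t at t = 5.0000: 79.869217
  t * PV_t at t = 5.5000: 86.345099
  t * PV_t at t = 6.0000: 92.574598
  t * PV_t at t = 6.5000: 98.564273
  t * PV_t at t = 7.0000: 5594.874812
Macaulay duration D = 6335.529018 / 1018.483009 = 6.220554
Modified duration = D / (1 + y/m) = 6.220554 / (1 + 0.017500) = 6.113567


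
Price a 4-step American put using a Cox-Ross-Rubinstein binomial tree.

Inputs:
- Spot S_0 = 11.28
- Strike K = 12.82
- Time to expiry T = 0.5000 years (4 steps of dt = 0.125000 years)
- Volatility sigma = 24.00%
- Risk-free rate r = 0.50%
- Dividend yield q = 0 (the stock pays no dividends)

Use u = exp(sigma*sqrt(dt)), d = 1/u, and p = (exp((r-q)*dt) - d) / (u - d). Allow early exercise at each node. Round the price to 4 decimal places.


Answer: Price = V(0,0) = 1.8042

Derivation:
dt = T/N = 0.125000
u = exp(sigma*sqrt(dt)) = 1.088557; d = 1/u = 0.918647
p = (exp((r-q)*dt) - d) / (u - d) = 0.482479
Discount per step: exp(-r*dt) = 0.999375
Stock lattice S(k, i) with i counting down-moves:
  k=0: S(0,0) = 11.2800
  k=1: S(1,0) = 12.2789; S(1,1) = 10.3623
  k=2: S(2,0) = 13.3663; S(2,1) = 11.2800; S(2,2) = 9.5193
  k=3: S(3,0) = 14.5500; S(3,1) = 12.2789; S(3,2) = 10.3623; S(3,3) = 8.7449
  k=4: S(4,0) = 15.8385; S(4,1) = 13.3663; S(4,2) = 11.2800; S(4,3) = 9.5193; S(4,4) = 8.0335
Terminal payoffs V(N, i) = max(K - S_T, 0):
  V(4,0) = 0.000000; V(4,1) = 0.000000; V(4,2) = 1.540000; V(4,3) = 3.300659; V(4,4) = 4.786502
Backward induction: V(k, i) = exp(-r*dt) * [p * V(k+1, i) + (1-p) * V(k+1, i+1)]; then take max(V_cont, immediate exercise) for American.
  V(3,0) = exp(-r*dt) * [p*0.000000 + (1-p)*0.000000] = 0.000000; exercise = 0.000000; V(3,0) = max -> 0.000000
  V(3,1) = exp(-r*dt) * [p*0.000000 + (1-p)*1.540000] = 0.796484; exercise = 0.541079; V(3,1) = max -> 0.796484
  V(3,2) = exp(-r*dt) * [p*1.540000 + (1-p)*3.300659] = 2.449646; exercise = 2.457656; V(3,2) = max -> 2.457656
  V(3,3) = exp(-r*dt) * [p*3.300659 + (1-p)*4.786502] = 4.067071; exercise = 4.075081; V(3,3) = max -> 4.075081
  V(2,0) = exp(-r*dt) * [p*0.000000 + (1-p)*0.796484] = 0.411940; exercise = 0.000000; V(2,0) = max -> 0.411940
  V(2,1) = exp(-r*dt) * [p*0.796484 + (1-p)*2.457656] = 1.655141; exercise = 1.540000; V(2,1) = max -> 1.655141
  V(2,2) = exp(-r*dt) * [p*2.457656 + (1-p)*4.075081] = 3.292649; exercise = 3.300659; V(2,2) = max -> 3.300659
  V(1,0) = exp(-r*dt) * [p*0.411940 + (1-p)*1.655141] = 1.054663; exercise = 0.541079; V(1,0) = max -> 1.054663
  V(1,1) = exp(-r*dt) * [p*1.655141 + (1-p)*3.300659] = 2.505165; exercise = 2.457656; V(1,1) = max -> 2.505165
  V(0,0) = exp(-r*dt) * [p*1.054663 + (1-p)*2.505165] = 1.804200; exercise = 1.540000; V(0,0) = max -> 1.804200


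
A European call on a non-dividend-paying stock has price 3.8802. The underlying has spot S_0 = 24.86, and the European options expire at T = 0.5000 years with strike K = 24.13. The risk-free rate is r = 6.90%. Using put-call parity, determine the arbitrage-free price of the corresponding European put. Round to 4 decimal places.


Answer: Put price = 2.3319

Derivation:
Put-call parity: C - P = S_0 * exp(-qT) - K * exp(-rT).
S_0 * exp(-qT) = 24.8600 * 1.00000000 = 24.86000000
K * exp(-rT) = 24.1300 * 0.96608834 = 23.31171164
P = C - S*exp(-qT) + K*exp(-rT)
P = 3.8802 - 24.86000000 + 23.31171164 = 2.3319


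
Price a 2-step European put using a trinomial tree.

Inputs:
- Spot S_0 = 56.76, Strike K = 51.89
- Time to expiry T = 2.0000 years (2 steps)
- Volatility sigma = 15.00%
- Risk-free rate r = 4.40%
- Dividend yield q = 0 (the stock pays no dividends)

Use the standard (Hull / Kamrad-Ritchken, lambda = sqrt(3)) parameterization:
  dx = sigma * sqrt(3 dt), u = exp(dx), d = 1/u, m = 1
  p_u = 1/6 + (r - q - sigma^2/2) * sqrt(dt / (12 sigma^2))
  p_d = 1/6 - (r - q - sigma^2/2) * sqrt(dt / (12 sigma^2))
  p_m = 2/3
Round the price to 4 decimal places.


dt = T/N = 1.000000; dx = sigma*sqrt(3*dt) = 0.259808
u = exp(dx) = 1.296681; d = 1/u = 0.771200
p_u = 0.229694, p_m = 0.666667, p_d = 0.103639
Discount per step: exp(-r*dt) = 0.956954
Stock lattice S(k, j) with j the centered position index:
  k=0: S(0,+0) = 56.7600
  k=1: S(1,-1) = 43.7733; S(1,+0) = 56.7600; S(1,+1) = 73.5996
  k=2: S(2,-2) = 33.7580; S(2,-1) = 43.7733; S(2,+0) = 56.7600; S(2,+1) = 73.5996; S(2,+2) = 95.4352
Terminal payoffs V(N, j) = max(K - S_T, 0):
  V(2,-2) = 18.132028; V(2,-1) = 8.116692; V(2,+0) = 0.000000; V(2,+1) = 0.000000; V(2,+2) = 0.000000
Backward induction: V(k, j) = exp(-r*dt) * [p_u * V(k+1, j+1) + p_m * V(k+1, j) + p_d * V(k+1, j-1)]
  V(1,-1) = exp(-r*dt) * [p_u*0.000000 + p_m*8.116692 + p_d*18.132028] = 6.976498
  V(1,+0) = exp(-r*dt) * [p_u*0.000000 + p_m*0.000000 + p_d*8.116692] = 0.804997
  V(1,+1) = exp(-r*dt) * [p_u*0.000000 + p_m*0.000000 + p_d*0.000000] = 0.000000
  V(0,+0) = exp(-r*dt) * [p_u*0.000000 + p_m*0.804997 + p_d*6.976498] = 1.205479

Answer: Price = V(0,0) = 1.2055


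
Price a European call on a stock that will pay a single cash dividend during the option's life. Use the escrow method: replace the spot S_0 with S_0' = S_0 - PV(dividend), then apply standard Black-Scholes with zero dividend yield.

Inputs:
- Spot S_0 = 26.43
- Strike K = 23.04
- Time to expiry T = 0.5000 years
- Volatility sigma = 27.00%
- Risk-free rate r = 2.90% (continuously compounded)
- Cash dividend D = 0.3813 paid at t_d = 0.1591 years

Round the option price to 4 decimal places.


Answer: Price = 3.9826

Derivation:
PV(D) = D * exp(-r * t_d) = 0.3813 * 0.99539673 = 0.37954477
S_0' = S_0 - PV(D) = 26.4300 - 0.37954477 = 26.05045523
d1 = (ln(S_0'/K) + (r + sigma^2/2)*T) / (sigma*sqrt(T)) = 0.81463105
d2 = d1 - sigma*sqrt(T) = 0.62371222
exp(-rT) = 0.98560462
N(d1) = 0.79235823; N(d2) = 0.73359170
C = S_0' * N(d1) - K * exp(-rT) * N(d2) = 26.05045523 * 0.79235823 - 23.0400 * 0.98560462 * 0.73359170 = 3.9826


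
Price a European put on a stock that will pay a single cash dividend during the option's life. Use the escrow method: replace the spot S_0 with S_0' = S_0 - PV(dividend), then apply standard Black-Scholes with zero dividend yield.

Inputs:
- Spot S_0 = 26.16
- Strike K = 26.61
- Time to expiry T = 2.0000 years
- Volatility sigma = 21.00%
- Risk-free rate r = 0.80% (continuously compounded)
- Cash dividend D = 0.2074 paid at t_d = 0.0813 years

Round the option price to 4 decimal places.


PV(D) = D * exp(-r * t_d) = 0.2074 * 0.99934981 = 0.20726515
S_0' = S_0 - PV(D) = 26.1600 - 0.20726515 = 25.95273485
d1 = (ln(S_0'/K) + (r + sigma^2/2)*T) / (sigma*sqrt(T)) = 0.11815387
d2 = d1 - sigma*sqrt(T) = -0.17883098
exp(-rT) = 0.98412732
N(-d1) = 0.45297287; N(-d2) = 0.57096479
P = K * exp(-rT) * N(-d2) - S_0' * N(-d1) = 26.6100 * 0.98412732 * 0.57096479 - 25.95273485 * 0.45297287 = 3.1963

Answer: Price = 3.1963


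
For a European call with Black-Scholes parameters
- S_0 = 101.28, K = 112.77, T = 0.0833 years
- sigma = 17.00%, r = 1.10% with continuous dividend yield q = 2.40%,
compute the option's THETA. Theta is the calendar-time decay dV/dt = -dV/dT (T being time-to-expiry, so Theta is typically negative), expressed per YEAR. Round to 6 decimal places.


Answer: Theta = -1.065718

Derivation:
d1 = -2.1877243869; d2 = -2.2367893438
phi(d1) = 0.0364429400; exp(-qT) = 0.9980027971; exp(-rT) = 0.9990841197
Theta = -S*exp(-qT)*phi(d1)*sigma/(2*sqrt(T)) - r*K*exp(-rT)*N(d2) + q*S*exp(-qT)*N(d1)
N(d1) = 0.0143448423; N(d2) = 0.0126500557; sqrt(T) = 0.2886173938
Term 1 = -101.2800 * 0.9980027971 * 0.0364429400 * 0.1700 / (2 * 0.2886173938) = -1.0848389812
Term 2 = -0.0110 * 112.7700 * 0.9990841197 * 0.0126500557 = -0.0156776426
Term 3 = 0.0240 * 101.2800 * 0.9980027971 * 0.0143448423 = 0.0347986560
Theta = -1.0848389812 + (-0.0156776426) + (0.0347986560) = -1.065718


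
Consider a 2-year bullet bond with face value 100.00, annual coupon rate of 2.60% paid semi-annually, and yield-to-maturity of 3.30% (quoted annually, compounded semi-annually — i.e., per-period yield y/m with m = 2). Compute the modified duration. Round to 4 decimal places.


Coupon per period c = face * coupon_rate / m = 1.300000
Periods per year m = 2; per-period yield y/m = 0.016500
Number of cashflows N = 4
Cashflows (t years, CF_t, discount factor 1/(1+y/m)^(m*t), PV):
  t = 0.5000: CF_t = 1.300000, DF = 0.983768, PV = 1.278898
  t = 1.0000: CF_t = 1.300000, DF = 0.967799, PV = 1.258139
  t = 1.5000: CF_t = 1.300000, DF = 0.952090, PV = 1.237717
  t = 2.0000: CF_t = 101.300000, DF = 0.936635, PV = 94.881144
Price P = sum_t PV_t = 98.655898
First compute Macaulay numerator sum_t t * PV_t:
  t * PV_t at t = 0.5000: 0.639449
  t * PV_t at t = 1.0000: 1.258139
  t * PV_t at t = 1.5000: 1.856575
  t * PV_t at t = 2.0000: 189.762288
Macaulay duration D = 193.516451 / 98.655898 = 1.961529
Modified duration = D / (1 + y/m) = 1.961529 / (1 + 0.016500) = 1.929690

Answer: Modified duration = 1.9297


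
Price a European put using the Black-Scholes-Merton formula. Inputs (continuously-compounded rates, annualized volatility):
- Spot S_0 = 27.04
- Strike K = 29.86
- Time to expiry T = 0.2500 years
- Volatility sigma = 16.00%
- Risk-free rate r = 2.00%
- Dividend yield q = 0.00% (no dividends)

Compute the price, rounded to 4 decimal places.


d1 = (ln(S/K) + (r - q + 0.5*sigma^2) * T) / (sigma * sqrt(T)) = -1.13753176
d2 = d1 - sigma * sqrt(T) = -1.21753176
exp(-rT) = 0.99501248; exp(-qT) = 1.00000000
P = K * exp(-rT) * N(-d2) - S_0 * exp(-qT) * N(-d1)
N(-d1) = 0.87234197; N(-d2) = 0.88829902
P = 29.8600 * 0.99501248 * 0.88829902 - 27.0400 * 1.00000000 * 0.87234197 = 2.8042

Answer: Price = 2.8042


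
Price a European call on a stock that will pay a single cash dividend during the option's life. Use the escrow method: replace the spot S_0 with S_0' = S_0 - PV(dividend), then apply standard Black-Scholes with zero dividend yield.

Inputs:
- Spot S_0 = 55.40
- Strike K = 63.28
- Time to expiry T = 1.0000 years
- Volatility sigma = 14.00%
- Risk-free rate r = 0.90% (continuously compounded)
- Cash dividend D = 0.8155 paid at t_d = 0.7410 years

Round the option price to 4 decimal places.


Answer: Price = 0.6934

Derivation:
PV(D) = D * exp(-r * t_d) = 0.8155 * 0.99335319 = 0.81007953
S_0' = S_0 - PV(D) = 55.4000 - 0.81007953 = 54.58992047
d1 = (ln(S_0'/K) + (r + sigma^2/2)*T) / (sigma*sqrt(T)) = -0.92085760
d2 = d1 - sigma*sqrt(T) = -1.06085760
exp(-rT) = 0.99104038
N(d1) = 0.17856239; N(d2) = 0.14437731
C = S_0' * N(d1) - K * exp(-rT) * N(d2) = 54.58992047 * 0.17856239 - 63.2800 * 0.99104038 * 0.14437731 = 0.6934


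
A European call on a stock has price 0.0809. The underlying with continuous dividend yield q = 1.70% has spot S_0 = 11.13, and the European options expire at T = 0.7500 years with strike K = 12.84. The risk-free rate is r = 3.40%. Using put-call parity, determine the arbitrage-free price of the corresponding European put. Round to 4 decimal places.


Put-call parity: C - P = S_0 * exp(-qT) - K * exp(-rT).
S_0 * exp(-qT) = 11.1300 * 0.98733094 = 10.98899333
K * exp(-rT) = 12.8400 * 0.97482238 = 12.51671935
P = C - S*exp(-qT) + K*exp(-rT)
P = 0.0809 - 10.98899333 + 12.51671935 = 1.6086

Answer: Put price = 1.6086


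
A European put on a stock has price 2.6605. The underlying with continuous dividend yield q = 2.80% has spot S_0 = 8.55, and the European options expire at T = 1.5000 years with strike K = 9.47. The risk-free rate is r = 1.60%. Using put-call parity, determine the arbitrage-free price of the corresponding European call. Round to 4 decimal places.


Put-call parity: C - P = S_0 * exp(-qT) - K * exp(-rT).
S_0 * exp(-qT) = 8.5500 * 0.95886978 = 8.19833662
K * exp(-rT) = 9.4700 * 0.97628571 = 9.24542567
C = P + S*exp(-qT) - K*exp(-rT)
C = 2.6605 + 8.19833662 - 9.24542567 = 1.6134

Answer: Call price = 1.6134


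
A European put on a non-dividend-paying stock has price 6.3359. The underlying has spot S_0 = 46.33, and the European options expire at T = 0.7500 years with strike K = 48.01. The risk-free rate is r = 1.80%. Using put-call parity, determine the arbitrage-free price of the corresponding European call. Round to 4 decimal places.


Answer: Call price = 5.2997

Derivation:
Put-call parity: C - P = S_0 * exp(-qT) - K * exp(-rT).
S_0 * exp(-qT) = 46.3300 * 1.00000000 = 46.33000000
K * exp(-rT) = 48.0100 * 0.98659072 = 47.36622029
C = P + S*exp(-qT) - K*exp(-rT)
C = 6.3359 + 46.33000000 - 47.36622029 = 5.2997


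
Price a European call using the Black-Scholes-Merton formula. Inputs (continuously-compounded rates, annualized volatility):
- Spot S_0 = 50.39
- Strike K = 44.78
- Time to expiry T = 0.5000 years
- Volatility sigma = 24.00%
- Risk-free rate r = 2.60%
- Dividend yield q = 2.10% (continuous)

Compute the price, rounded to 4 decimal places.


Answer: Price = 6.7785

Derivation:
d1 = (ln(S/K) + (r - q + 0.5*sigma^2) * T) / (sigma * sqrt(T)) = 0.79508932
d2 = d1 - sigma * sqrt(T) = 0.62538369
exp(-rT) = 0.98708414; exp(-qT) = 0.98955493
C = S_0 * exp(-qT) * N(d1) - K * exp(-rT) * N(d2)
N(d1) = 0.78671923; N(d2) = 0.73414037
C = 50.3900 * 0.98955493 * 0.78671923 - 44.7800 * 0.98708414 * 0.73414037 = 6.7785


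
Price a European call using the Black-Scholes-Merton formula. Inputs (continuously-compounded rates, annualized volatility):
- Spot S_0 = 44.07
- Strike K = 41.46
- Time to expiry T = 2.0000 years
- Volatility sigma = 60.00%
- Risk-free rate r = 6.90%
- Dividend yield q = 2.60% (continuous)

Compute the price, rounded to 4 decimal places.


Answer: Price = 15.8495

Derivation:
d1 = (ln(S/K) + (r - q + 0.5*sigma^2) * T) / (sigma * sqrt(T)) = 0.59756436
d2 = d1 - sigma * sqrt(T) = -0.25096378
exp(-rT) = 0.87109869; exp(-qT) = 0.94932887
C = S_0 * exp(-qT) * N(d1) - K * exp(-rT) * N(d2)
N(d1) = 0.72493467; N(d2) = 0.40092106
C = 44.0700 * 0.94932887 * 0.72493467 - 41.4600 * 0.87109869 * 0.40092106 = 15.8495


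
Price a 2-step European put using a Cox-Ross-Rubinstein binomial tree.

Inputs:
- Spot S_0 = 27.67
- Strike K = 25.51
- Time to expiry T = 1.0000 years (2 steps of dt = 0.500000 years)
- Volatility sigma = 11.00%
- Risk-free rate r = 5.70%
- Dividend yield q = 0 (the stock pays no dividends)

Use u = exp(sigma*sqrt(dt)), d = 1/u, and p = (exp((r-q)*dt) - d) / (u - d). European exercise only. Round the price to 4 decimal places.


dt = T/N = 0.500000
u = exp(sigma*sqrt(dt)) = 1.080887; d = 1/u = 0.925166
p = (exp((r-q)*dt) - d) / (u - d) = 0.666218
Discount per step: exp(-r*dt) = 0.971902
Stock lattice S(k, i) with i counting down-moves:
  k=0: S(0,0) = 27.6700
  k=1: S(1,0) = 29.9081; S(1,1) = 25.5994
  k=2: S(2,0) = 32.3273; S(2,1) = 27.6700; S(2,2) = 23.6837
Terminal payoffs V(N, i) = max(K - S_T, 0):
  V(2,0) = 0.000000; V(2,1) = 0.000000; V(2,2) = 1.826341
Backward induction: V(k, i) = exp(-r*dt) * [p * V(k+1, i) + (1-p) * V(k+1, i+1)].
  V(1,0) = exp(-r*dt) * [p*0.000000 + (1-p)*0.000000] = 0.000000
  V(1,1) = exp(-r*dt) * [p*0.000000 + (1-p)*1.826341] = 0.592472
  V(0,0) = exp(-r*dt) * [p*0.000000 + (1-p)*0.592472] = 0.192200

Answer: Price = V(0,0) = 0.1922


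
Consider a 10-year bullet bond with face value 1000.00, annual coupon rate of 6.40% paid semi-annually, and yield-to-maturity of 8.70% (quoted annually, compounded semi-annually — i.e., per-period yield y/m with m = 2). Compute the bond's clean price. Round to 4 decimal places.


Answer: Price = 848.4453

Derivation:
Coupon per period c = face * coupon_rate / m = 32.000000
Periods per year m = 2; per-period yield y/m = 0.043500
Number of cashflows N = 20
Cashflows (t years, CF_t, discount factor 1/(1+y/m)^(m*t), PV):
  t = 0.5000: CF_t = 32.000000, DF = 0.958313, PV = 30.666028
  t = 1.0000: CF_t = 32.000000, DF = 0.918365, PV = 29.387664
  t = 1.5000: CF_t = 32.000000, DF = 0.880081, PV = 28.162592
  t = 2.0000: CF_t = 32.000000, DF = 0.843393, PV = 26.988588
  t = 2.5000: CF_t = 32.000000, DF = 0.808235, PV = 25.863525
  t = 3.0000: CF_t = 32.000000, DF = 0.774543, PV = 24.785362
  t = 3.5000: CF_t = 32.000000, DF = 0.742254, PV = 23.752143
  t = 4.0000: CF_t = 32.000000, DF = 0.711312, PV = 22.761996
  t = 4.5000: CF_t = 32.000000, DF = 0.681660, PV = 21.813125
  t = 5.0000: CF_t = 32.000000, DF = 0.653244, PV = 20.903810
  t = 5.5000: CF_t = 32.000000, DF = 0.626013, PV = 20.032400
  t = 6.0000: CF_t = 32.000000, DF = 0.599916, PV = 19.197317
  t = 6.5000: CF_t = 32.000000, DF = 0.574908, PV = 18.397046
  t = 7.0000: CF_t = 32.000000, DF = 0.550942, PV = 17.630135
  t = 7.5000: CF_t = 32.000000, DF = 0.527975, PV = 16.895194
  t = 8.0000: CF_t = 32.000000, DF = 0.505965, PV = 16.190890
  t = 8.5000: CF_t = 32.000000, DF = 0.484873, PV = 15.515946
  t = 9.0000: CF_t = 32.000000, DF = 0.464661, PV = 14.869139
  t = 9.5000: CF_t = 32.000000, DF = 0.445290, PV = 14.249295
  t = 10.0000: CF_t = 1032.000000, DF = 0.426728, PV = 440.383085
Price P = sum_t PV_t = 848.445279


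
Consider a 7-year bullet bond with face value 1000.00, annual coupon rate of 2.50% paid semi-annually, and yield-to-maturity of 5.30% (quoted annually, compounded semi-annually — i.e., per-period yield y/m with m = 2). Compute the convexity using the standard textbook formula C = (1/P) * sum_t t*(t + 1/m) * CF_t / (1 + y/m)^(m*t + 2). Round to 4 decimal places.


Coupon per period c = face * coupon_rate / m = 12.500000
Periods per year m = 2; per-period yield y/m = 0.026500
Number of cashflows N = 14
Cashflows (t years, CF_t, discount factor 1/(1+y/m)^(m*t), PV):
  t = 0.5000: CF_t = 12.500000, DF = 0.974184, PV = 12.177302
  t = 1.0000: CF_t = 12.500000, DF = 0.949035, PV = 11.862934
  t = 1.5000: CF_t = 12.500000, DF = 0.924535, PV = 11.556682
  t = 2.0000: CF_t = 12.500000, DF = 0.900667, PV = 11.258336
  t = 2.5000: CF_t = 12.500000, DF = 0.877415, PV = 10.967692
  t = 3.0000: CF_t = 12.500000, DF = 0.854764, PV = 10.684551
  t = 3.5000: CF_t = 12.500000, DF = 0.832698, PV = 10.408720
  t = 4.0000: CF_t = 12.500000, DF = 0.811201, PV = 10.140010
  t = 4.5000: CF_t = 12.500000, DF = 0.790259, PV = 9.878237
  t = 5.0000: CF_t = 12.500000, DF = 0.769858, PV = 9.623221
  t = 5.5000: CF_t = 12.500000, DF = 0.749983, PV = 9.374789
  t = 6.0000: CF_t = 12.500000, DF = 0.730622, PV = 9.132771
  t = 6.5000: CF_t = 12.500000, DF = 0.711760, PV = 8.897000
  t = 7.0000: CF_t = 1012.500000, DF = 0.693385, PV = 702.052645
Price P = sum_t PV_t = 838.014891
Convexity numerator sum_t t*(t + 1/m) * CF_t / (1+y/m)^(m*t + 2):
  t = 0.5000: term = 5.778341
  t = 1.0000: term = 16.887504
  t = 1.5000: term = 32.903076
  t = 2.0000: term = 53.422757
  t = 2.5000: term = 78.065402
  t = 3.0000: term = 106.470105
  t = 3.5000: term = 138.295314
  t = 4.0000: term = 173.217985
  t = 4.5000: term = 210.932762
  t = 5.0000: term = 251.151203
  t = 5.5000: term = 293.601016
  t = 6.0000: term = 338.025348
  t = 6.5000: term = 384.182080
  t = 7.0000: term = 34979.296922
Convexity = (1/P) * sum = 37062.229815 / 838.014891 = 44.226219

Answer: Convexity = 44.2262


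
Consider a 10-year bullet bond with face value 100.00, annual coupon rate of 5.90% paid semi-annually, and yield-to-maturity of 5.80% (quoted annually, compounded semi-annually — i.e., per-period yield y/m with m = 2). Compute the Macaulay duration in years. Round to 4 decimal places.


Answer: Macaulay duration = 7.7037 years

Derivation:
Coupon per period c = face * coupon_rate / m = 2.950000
Periods per year m = 2; per-period yield y/m = 0.029000
Number of cashflows N = 20
Cashflows (t years, CF_t, discount factor 1/(1+y/m)^(m*t), PV):
  t = 0.5000: CF_t = 2.950000, DF = 0.971817, PV = 2.866861
  t = 1.0000: CF_t = 2.950000, DF = 0.944429, PV = 2.786065
  t = 1.5000: CF_t = 2.950000, DF = 0.917812, PV = 2.707546
  t = 2.0000: CF_t = 2.950000, DF = 0.891946, PV = 2.631240
  t = 2.5000: CF_t = 2.950000, DF = 0.866808, PV = 2.557085
  t = 3.0000: CF_t = 2.950000, DF = 0.842379, PV = 2.485019
  t = 3.5000: CF_t = 2.950000, DF = 0.818639, PV = 2.414985
  t = 4.0000: CF_t = 2.950000, DF = 0.795567, PV = 2.346924
  t = 4.5000: CF_t = 2.950000, DF = 0.773146, PV = 2.280781
  t = 5.0000: CF_t = 2.950000, DF = 0.751357, PV = 2.216503
  t = 5.5000: CF_t = 2.950000, DF = 0.730182, PV = 2.154036
  t = 6.0000: CF_t = 2.950000, DF = 0.709603, PV = 2.093329
  t = 6.5000: CF_t = 2.950000, DF = 0.689605, PV = 2.034333
  t = 7.0000: CF_t = 2.950000, DF = 0.670170, PV = 1.977000
  t = 7.5000: CF_t = 2.950000, DF = 0.651282, PV = 1.921283
  t = 8.0000: CF_t = 2.950000, DF = 0.632928, PV = 1.867136
  t = 8.5000: CF_t = 2.950000, DF = 0.615090, PV = 1.814515
  t = 9.0000: CF_t = 2.950000, DF = 0.597755, PV = 1.763377
  t = 9.5000: CF_t = 2.950000, DF = 0.580909, PV = 1.713681
  t = 10.0000: CF_t = 102.950000, DF = 0.564537, PV = 58.119097
Price P = sum_t PV_t = 100.750798
Macaulay numerator sum_t t * PV_t:
  t * PV_t at t = 0.5000: 1.433431
  t * PV_t at t = 1.0000: 2.786065
  t * PV_t at t = 1.5000: 4.061319
  t * PV_t at t = 2.0000: 5.262481
  t * PV_t at t = 2.5000: 6.392712
  t * PV_t at t = 3.0000: 7.455058
  t * PV_t at t = 3.5000: 8.452447
  t * PV_t at t = 4.0000: 9.387696
  t * PV_t at t = 4.5000: 10.263516
  t * PV_t at t = 5.0000: 11.082514
  t * PV_t at t = 5.5000: 11.847196
  t * PV_t at t = 6.0000: 12.559975
  t * PV_t at t = 6.5000: 13.223168
  t * PV_t at t = 7.0000: 13.839003
  t * PV_t at t = 7.5000: 14.409624
  t * PV_t at t = 8.0000: 14.937090
  t * PV_t at t = 8.5000: 15.423380
  t * PV_t at t = 9.0000: 15.870397
  t * PV_t at t = 9.5000: 16.279966
  t * PV_t at t = 10.0000: 581.190967
Macaulay duration D = (sum_t t * PV_t) / P = 776.158004 / 100.750798 = 7.703741


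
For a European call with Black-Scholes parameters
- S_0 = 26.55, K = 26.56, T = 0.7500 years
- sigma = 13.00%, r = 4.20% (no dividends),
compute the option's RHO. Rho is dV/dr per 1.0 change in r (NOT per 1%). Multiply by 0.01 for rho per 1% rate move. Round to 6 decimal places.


Answer: Rho = 11.332868

Derivation:
d1 = 0.3327396004; d2 = 0.2201562979
phi(d1) = 0.3774578568; exp(-qT) = 1.0000000000; exp(-rT) = 0.9689909565
N(d2) = 0.5871252846
Rho = K*T*exp(-rT)*N(d2) = 26.5600 * 0.7500 * 0.9689909565 * 0.5871252846 = 11.332868


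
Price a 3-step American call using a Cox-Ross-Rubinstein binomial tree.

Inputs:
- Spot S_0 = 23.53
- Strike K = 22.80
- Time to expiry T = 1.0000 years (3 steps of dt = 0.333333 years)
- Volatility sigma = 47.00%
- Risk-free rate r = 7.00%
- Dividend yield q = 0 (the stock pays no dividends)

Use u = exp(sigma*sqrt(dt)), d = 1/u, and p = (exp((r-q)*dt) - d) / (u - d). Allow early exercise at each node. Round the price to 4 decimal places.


Answer: Price = V(0,0) = 5.7147

Derivation:
dt = T/N = 0.333333
u = exp(sigma*sqrt(dt)) = 1.311740; d = 1/u = 0.762346
p = (exp((r-q)*dt) - d) / (u - d) = 0.475545
Discount per step: exp(-r*dt) = 0.976937
Stock lattice S(k, i) with i counting down-moves:
  k=0: S(0,0) = 23.5300
  k=1: S(1,0) = 30.8652; S(1,1) = 17.9380
  k=2: S(2,0) = 40.4872; S(2,1) = 23.5300; S(2,2) = 13.6750
  k=3: S(3,0) = 53.1087; S(3,1) = 30.8652; S(3,2) = 17.9380; S(3,3) = 10.4251
Terminal payoffs V(N, i) = max(S_T - K, 0):
  V(3,0) = 30.308664; V(3,1) = 8.065246; V(3,2) = 0.000000; V(3,3) = 0.000000
Backward induction: V(k, i) = exp(-r*dt) * [p * V(k+1, i) + (1-p) * V(k+1, i+1)]; then take max(V_cont, immediate exercise) for American.
  V(2,0) = exp(-r*dt) * [p*30.308664 + (1-p)*8.065246] = 18.213024; exercise = 17.687183; V(2,0) = max -> 18.213024
  V(2,1) = exp(-r*dt) * [p*8.065246 + (1-p)*0.000000] = 3.746931; exercise = 0.730000; V(2,1) = max -> 3.746931
  V(2,2) = exp(-r*dt) * [p*0.000000 + (1-p)*0.000000] = 0.000000; exercise = 0.000000; V(2,2) = max -> 0.000000
  V(1,0) = exp(-r*dt) * [p*18.213024 + (1-p)*3.746931] = 10.381134; exercise = 8.065246; V(1,0) = max -> 10.381134
  V(1,1) = exp(-r*dt) * [p*3.746931 + (1-p)*0.000000] = 1.740739; exercise = 0.000000; V(1,1) = max -> 1.740739
  V(0,0) = exp(-r*dt) * [p*10.381134 + (1-p)*1.740739] = 5.714724; exercise = 0.730000; V(0,0) = max -> 5.714724


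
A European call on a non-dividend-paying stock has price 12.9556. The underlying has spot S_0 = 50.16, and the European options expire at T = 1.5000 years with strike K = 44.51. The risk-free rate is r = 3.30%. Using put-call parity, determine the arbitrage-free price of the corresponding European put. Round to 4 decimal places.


Put-call parity: C - P = S_0 * exp(-qT) - K * exp(-rT).
S_0 * exp(-qT) = 50.1600 * 1.00000000 = 50.16000000
K * exp(-rT) = 44.5100 * 0.95170516 = 42.36039659
P = C - S*exp(-qT) + K*exp(-rT)
P = 12.9556 - 50.16000000 + 42.36039659 = 5.1560

Answer: Put price = 5.1560


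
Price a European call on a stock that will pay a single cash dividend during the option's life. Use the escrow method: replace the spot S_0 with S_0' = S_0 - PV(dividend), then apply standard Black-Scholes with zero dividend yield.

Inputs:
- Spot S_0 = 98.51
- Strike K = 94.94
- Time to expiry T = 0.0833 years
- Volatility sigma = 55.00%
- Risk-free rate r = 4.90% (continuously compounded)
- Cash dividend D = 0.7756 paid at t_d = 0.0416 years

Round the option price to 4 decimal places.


Answer: Price = 7.8051

Derivation:
PV(D) = D * exp(-r * t_d) = 0.7756 * 0.99796368 = 0.77402063
S_0' = S_0 - PV(D) = 98.5100 - 0.77402063 = 97.73597937
d1 = (ln(S_0'/K) + (r + sigma^2/2)*T) / (sigma*sqrt(T)) = 0.28792738
d2 = d1 - sigma*sqrt(T) = 0.12918781
exp(-rT) = 0.99592662
N(d1) = 0.61329883; N(d2) = 0.55139548
C = S_0' * N(d1) - K * exp(-rT) * N(d2) = 97.73597937 * 0.61329883 - 94.9400 * 0.99592662 * 0.55139548 = 7.8051


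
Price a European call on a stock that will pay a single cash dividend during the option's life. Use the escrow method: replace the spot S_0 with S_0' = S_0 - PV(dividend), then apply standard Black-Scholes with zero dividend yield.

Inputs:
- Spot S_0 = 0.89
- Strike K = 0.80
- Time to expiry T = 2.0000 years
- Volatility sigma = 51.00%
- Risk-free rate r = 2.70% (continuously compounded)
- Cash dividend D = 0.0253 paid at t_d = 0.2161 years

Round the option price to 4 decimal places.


PV(D) = D * exp(-r * t_d) = 0.0253 * 0.99418229 = 0.02515281
S_0' = S_0 - PV(D) = 0.8900 - 0.02515281 = 0.86484719
d1 = (ln(S_0'/K) + (r + sigma^2/2)*T) / (sigma*sqrt(T)) = 0.54355867
d2 = d1 - sigma*sqrt(T) = -0.17769025
exp(-rT) = 0.94743211
N(d1) = 0.70662740; N(d2) = 0.42948312
C = S_0' * N(d1) - K * exp(-rT) * N(d2) = 0.86484719 * 0.70662740 - 0.8000 * 0.94743211 * 0.42948312 = 0.2856

Answer: Price = 0.2856


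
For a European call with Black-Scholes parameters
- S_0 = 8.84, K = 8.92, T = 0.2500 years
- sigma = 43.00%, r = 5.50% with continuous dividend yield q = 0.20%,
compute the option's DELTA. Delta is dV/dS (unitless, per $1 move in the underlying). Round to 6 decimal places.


Answer: Delta = 0.550344

Derivation:
d1 = 0.1272252561; d2 = -0.0877747439
phi(d1) = 0.3957266175; exp(-qT) = 0.9995001250; exp(-rT) = 0.9863440995
N(d1) = 0.5506189418
Delta = exp(-qT) * N(d1) = 0.9995001250 * 0.5506189418 = 0.550344


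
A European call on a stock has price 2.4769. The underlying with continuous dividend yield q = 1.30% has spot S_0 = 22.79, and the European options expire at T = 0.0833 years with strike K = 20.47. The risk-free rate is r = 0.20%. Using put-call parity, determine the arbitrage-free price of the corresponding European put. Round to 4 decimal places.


Put-call parity: C - P = S_0 * exp(-qT) - K * exp(-rT).
S_0 * exp(-qT) = 22.7900 * 0.99891769 = 22.76533407
K * exp(-rT) = 20.4700 * 0.99983341 = 20.46658998
P = C - S*exp(-qT) + K*exp(-rT)
P = 2.4769 - 22.76533407 + 20.46658998 = 0.1782

Answer: Put price = 0.1782


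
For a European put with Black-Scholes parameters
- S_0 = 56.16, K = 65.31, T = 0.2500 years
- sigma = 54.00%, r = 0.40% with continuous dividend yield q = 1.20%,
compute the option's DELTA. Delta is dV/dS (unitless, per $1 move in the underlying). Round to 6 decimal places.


d1 = -0.4314459415; d2 = -0.7014459415
phi(d1) = 0.3634871500; exp(-qT) = 0.9970044955; exp(-rT) = 0.9990004998
N(-d1) = 0.6669279243
Delta = -exp(-qT) * N(-d1) = -0.9970044955 * 0.6669279243 = -0.664930

Answer: Delta = -0.664930


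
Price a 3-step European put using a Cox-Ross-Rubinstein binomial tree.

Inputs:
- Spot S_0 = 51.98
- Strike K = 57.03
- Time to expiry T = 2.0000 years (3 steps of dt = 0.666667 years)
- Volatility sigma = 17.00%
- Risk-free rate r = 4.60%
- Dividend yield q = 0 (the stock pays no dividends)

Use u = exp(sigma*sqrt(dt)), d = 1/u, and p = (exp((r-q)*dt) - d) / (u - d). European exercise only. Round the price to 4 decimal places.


Answer: Price = V(0,0) = 4.8969

Derivation:
dt = T/N = 0.666667
u = exp(sigma*sqrt(dt)) = 1.148899; d = 1/u = 0.870398
p = (exp((r-q)*dt) - d) / (u - d) = 0.577174
Discount per step: exp(-r*dt) = 0.969799
Stock lattice S(k, i) with i counting down-moves:
  k=0: S(0,0) = 51.9800
  k=1: S(1,0) = 59.7198; S(1,1) = 45.2433
  k=2: S(2,0) = 68.6120; S(2,1) = 51.9800; S(2,2) = 39.3797
  k=3: S(3,0) = 78.8283; S(3,1) = 59.7198; S(3,2) = 45.2433; S(3,3) = 34.2760
Terminal payoffs V(N, i) = max(K - S_T, 0):
  V(3,0) = 0.000000; V(3,1) = 0.000000; V(3,2) = 11.786699; V(3,3) = 22.753987
Backward induction: V(k, i) = exp(-r*dt) * [p * V(k+1, i) + (1-p) * V(k+1, i+1)].
  V(2,0) = exp(-r*dt) * [p*0.000000 + (1-p)*0.000000] = 0.000000
  V(2,1) = exp(-r*dt) * [p*0.000000 + (1-p)*11.786699] = 4.833213
  V(2,2) = exp(-r*dt) * [p*11.786699 + (1-p)*22.753987] = 15.927935
  V(1,0) = exp(-r*dt) * [p*0.000000 + (1-p)*4.833213] = 1.981891
  V(1,1) = exp(-r*dt) * [p*4.833213 + (1-p)*15.927935] = 9.236708
  V(0,0) = exp(-r*dt) * [p*1.981891 + (1-p)*9.236708] = 4.896921


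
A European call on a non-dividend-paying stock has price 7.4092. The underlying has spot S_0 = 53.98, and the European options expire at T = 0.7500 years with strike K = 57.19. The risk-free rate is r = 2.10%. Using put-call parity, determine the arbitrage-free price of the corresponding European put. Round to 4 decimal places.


Put-call parity: C - P = S_0 * exp(-qT) - K * exp(-rT).
S_0 * exp(-qT) = 53.9800 * 1.00000000 = 53.98000000
K * exp(-rT) = 57.1900 * 0.98437338 = 56.29631375
P = C - S*exp(-qT) + K*exp(-rT)
P = 7.4092 - 53.98000000 + 56.29631375 = 9.7255

Answer: Put price = 9.7255


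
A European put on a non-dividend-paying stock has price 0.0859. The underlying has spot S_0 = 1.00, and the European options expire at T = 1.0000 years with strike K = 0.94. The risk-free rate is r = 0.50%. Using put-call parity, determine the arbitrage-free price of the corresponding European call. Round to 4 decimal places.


Put-call parity: C - P = S_0 * exp(-qT) - K * exp(-rT).
S_0 * exp(-qT) = 1.0000 * 1.00000000 = 1.00000000
K * exp(-rT) = 0.9400 * 0.99501248 = 0.93531173
C = P + S*exp(-qT) - K*exp(-rT)
C = 0.0859 + 1.00000000 - 0.93531173 = 0.1506

Answer: Call price = 0.1506


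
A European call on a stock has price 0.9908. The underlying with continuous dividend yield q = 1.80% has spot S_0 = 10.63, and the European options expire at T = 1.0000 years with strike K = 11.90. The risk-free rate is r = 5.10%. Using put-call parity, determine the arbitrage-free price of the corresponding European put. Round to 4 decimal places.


Answer: Put price = 1.8587

Derivation:
Put-call parity: C - P = S_0 * exp(-qT) - K * exp(-rT).
S_0 * exp(-qT) = 10.6300 * 0.98216103 = 10.44037177
K * exp(-rT) = 11.9000 * 0.95027867 = 11.30831618
P = C - S*exp(-qT) + K*exp(-rT)
P = 0.9908 - 10.44037177 + 11.30831618 = 1.8587


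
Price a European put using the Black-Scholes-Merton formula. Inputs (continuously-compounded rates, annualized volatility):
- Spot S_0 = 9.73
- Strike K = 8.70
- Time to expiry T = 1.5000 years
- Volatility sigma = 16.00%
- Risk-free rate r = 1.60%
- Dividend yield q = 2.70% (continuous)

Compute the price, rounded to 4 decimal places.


d1 = (ln(S/K) + (r - q + 0.5*sigma^2) * T) / (sigma * sqrt(T)) = 0.58476909
d2 = d1 - sigma * sqrt(T) = 0.38880991
exp(-rT) = 0.97628571; exp(-qT) = 0.96030916
P = K * exp(-rT) * N(-d2) - S_0 * exp(-qT) * N(-d1)
N(-d1) = 0.27935150; N(-d2) = 0.34870839
P = 8.7000 * 0.97628571 * 0.34870839 - 9.7300 * 0.96030916 * 0.27935150 = 0.3516

Answer: Price = 0.3516
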